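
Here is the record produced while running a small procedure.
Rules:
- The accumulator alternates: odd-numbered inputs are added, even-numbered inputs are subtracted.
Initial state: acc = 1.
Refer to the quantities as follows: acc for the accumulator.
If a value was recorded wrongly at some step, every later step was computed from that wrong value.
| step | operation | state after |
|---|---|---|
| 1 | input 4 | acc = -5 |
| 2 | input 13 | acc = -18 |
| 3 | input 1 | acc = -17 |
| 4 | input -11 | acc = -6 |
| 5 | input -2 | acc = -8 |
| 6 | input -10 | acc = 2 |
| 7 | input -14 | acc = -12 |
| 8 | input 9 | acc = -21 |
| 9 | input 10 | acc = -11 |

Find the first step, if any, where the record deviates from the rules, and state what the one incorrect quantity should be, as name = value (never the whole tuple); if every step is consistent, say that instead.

step 1, acc = 5

step 1: acc = 1 + 4 = 5 -> the record has a different value
The earliest wrong entry is at step 1: it should read acc = 5.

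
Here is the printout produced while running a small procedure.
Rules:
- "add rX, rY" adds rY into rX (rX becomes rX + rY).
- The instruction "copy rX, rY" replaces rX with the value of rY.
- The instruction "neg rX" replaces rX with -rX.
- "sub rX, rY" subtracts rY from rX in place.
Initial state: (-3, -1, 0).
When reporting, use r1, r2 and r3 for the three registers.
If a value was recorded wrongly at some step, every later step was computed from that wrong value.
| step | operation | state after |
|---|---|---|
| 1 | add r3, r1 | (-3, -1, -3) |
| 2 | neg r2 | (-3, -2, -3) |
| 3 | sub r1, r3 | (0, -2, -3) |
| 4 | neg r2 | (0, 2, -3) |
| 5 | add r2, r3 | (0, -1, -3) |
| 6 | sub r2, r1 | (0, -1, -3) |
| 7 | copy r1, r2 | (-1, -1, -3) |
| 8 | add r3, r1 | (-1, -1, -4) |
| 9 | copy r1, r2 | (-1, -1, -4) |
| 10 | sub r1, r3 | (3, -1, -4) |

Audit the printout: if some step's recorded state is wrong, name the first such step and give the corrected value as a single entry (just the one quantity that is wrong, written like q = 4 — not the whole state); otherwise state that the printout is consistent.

Recomputing the run from the initial state:
step 1: r1 = -3, r2 = -1, r3 = -3
step 2: r1 = -3, r2 = 1, r3 = -3
step 3: r1 = 0, r2 = 1, r3 = -3
step 4: r1 = 0, r2 = -1, r3 = -3
step 5: r1 = 0, r2 = -4, r3 = -3
step 6: r1 = 0, r2 = -4, r3 = -3
step 7: r1 = -4, r2 = -4, r3 = -3
step 8: r1 = -4, r2 = -4, r3 = -7
step 9: r1 = -4, r2 = -4, r3 = -7
step 10: r1 = 3, r2 = -4, r3 = -7
The first disagreement with the printout is at step 2, where the value should be r2 = 1.

step 2, r2 = 1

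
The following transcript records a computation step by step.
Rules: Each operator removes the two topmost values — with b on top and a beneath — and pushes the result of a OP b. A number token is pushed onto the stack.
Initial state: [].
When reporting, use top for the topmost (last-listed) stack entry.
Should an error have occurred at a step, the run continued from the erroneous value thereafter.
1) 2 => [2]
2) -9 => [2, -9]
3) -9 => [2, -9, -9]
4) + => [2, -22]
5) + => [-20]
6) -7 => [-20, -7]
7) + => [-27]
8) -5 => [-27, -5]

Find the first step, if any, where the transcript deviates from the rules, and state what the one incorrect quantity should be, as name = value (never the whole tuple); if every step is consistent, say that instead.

step 4, top = -18

Step 1: push 2: top = 2 — consistent with the transcript.
Step 2: push -9: top = -9 — no discrepancy.
Step 3: push -9: top = -9 — checks out.
Step 4: -9 + -9 = -18 — this is not what the transcript shows.
Conclusion: step 4 carries the first error; the entry should be top = -18.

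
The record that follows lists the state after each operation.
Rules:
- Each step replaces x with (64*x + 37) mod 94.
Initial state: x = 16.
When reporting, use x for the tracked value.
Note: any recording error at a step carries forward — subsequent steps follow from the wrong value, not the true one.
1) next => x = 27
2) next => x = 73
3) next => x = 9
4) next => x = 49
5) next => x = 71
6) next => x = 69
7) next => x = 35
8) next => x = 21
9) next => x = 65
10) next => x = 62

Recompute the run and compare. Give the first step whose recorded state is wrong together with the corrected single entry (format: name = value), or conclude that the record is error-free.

step 10, x = 61

1. x = (64*16 + 37) mod 94 = 27 (consistent with the record)
2. x = (64*27 + 37) mod 94 = 73 (same as recorded)
3. x = (64*73 + 37) mod 94 = 9 (same as recorded)
4. x = (64*9 + 37) mod 94 = 49 (matches)
5. x = (64*49 + 37) mod 94 = 71 (consistent with the record)
6. x = (64*71 + 37) mod 94 = 69 (confirmed correct)
7. x = (64*69 + 37) mod 94 = 35 (same as recorded)
8. x = (64*35 + 37) mod 94 = 21 (confirmed correct)
9. x = (64*21 + 37) mod 94 = 65 (consistent with the record)
10. x = (64*65 + 37) mod 94 = 61 (a discrepancy with the record)
So the first discrepancy is step 10, where the right value is x = 61.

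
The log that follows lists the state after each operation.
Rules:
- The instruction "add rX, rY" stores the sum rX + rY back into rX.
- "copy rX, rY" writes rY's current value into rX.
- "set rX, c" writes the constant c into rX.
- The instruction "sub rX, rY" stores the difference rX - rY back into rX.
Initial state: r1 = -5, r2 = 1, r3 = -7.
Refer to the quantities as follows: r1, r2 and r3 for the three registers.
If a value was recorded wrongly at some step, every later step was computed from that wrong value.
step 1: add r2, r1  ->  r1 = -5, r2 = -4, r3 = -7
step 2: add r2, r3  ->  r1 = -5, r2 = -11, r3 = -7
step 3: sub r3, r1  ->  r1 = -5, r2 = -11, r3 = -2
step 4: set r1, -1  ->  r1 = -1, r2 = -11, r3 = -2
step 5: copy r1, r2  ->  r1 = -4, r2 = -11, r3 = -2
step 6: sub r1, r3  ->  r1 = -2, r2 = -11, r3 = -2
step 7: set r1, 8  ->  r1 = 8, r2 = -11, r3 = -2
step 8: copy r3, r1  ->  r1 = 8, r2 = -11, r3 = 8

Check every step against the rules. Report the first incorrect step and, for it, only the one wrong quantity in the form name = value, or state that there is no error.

step 5, r1 = -11

Recomputing the run from the initial state:
step 1: r1 = -5, r2 = -4, r3 = -7
step 2: r1 = -5, r2 = -11, r3 = -7
step 3: r1 = -5, r2 = -11, r3 = -2
step 4: r1 = -1, r2 = -11, r3 = -2
step 5: r1 = -11, r2 = -11, r3 = -2
step 6: r1 = -9, r2 = -11, r3 = -2
step 7: r1 = 8, r2 = -11, r3 = -2
step 8: r1 = 8, r2 = -11, r3 = 8
The first disagreement with the log is at step 5, where the value should be r1 = -11.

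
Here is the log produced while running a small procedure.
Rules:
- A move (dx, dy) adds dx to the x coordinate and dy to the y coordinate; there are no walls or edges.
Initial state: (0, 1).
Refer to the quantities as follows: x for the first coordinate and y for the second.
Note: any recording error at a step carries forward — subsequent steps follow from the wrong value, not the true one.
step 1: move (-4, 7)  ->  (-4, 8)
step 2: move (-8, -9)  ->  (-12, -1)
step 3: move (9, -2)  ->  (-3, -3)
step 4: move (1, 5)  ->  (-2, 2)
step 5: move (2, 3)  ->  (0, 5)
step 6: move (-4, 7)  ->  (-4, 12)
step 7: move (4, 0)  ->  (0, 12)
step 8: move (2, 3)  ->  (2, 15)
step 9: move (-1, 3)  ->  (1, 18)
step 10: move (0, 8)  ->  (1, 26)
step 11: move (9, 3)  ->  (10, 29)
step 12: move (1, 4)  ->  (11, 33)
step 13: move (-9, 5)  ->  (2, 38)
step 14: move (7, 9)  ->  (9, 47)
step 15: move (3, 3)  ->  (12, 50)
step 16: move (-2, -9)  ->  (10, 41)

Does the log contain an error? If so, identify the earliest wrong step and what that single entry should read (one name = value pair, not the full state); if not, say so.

no error

Recomputing the run from the initial state:
step 1: x = -4, y = 8
step 2: x = -12, y = -1
step 3: x = -3, y = -3
step 4: x = -2, y = 2
step 5: x = 0, y = 5
step 6: x = -4, y = 12
step 7: x = 0, y = 12
step 8: x = 2, y = 15
step 9: x = 1, y = 18
step 10: x = 1, y = 26
step 11: x = 10, y = 29
step 12: x = 11, y = 33
step 13: x = 2, y = 38
step 14: x = 9, y = 47
step 15: x = 12, y = 50
step 16: x = 10, y = 41
This matches the log at every step.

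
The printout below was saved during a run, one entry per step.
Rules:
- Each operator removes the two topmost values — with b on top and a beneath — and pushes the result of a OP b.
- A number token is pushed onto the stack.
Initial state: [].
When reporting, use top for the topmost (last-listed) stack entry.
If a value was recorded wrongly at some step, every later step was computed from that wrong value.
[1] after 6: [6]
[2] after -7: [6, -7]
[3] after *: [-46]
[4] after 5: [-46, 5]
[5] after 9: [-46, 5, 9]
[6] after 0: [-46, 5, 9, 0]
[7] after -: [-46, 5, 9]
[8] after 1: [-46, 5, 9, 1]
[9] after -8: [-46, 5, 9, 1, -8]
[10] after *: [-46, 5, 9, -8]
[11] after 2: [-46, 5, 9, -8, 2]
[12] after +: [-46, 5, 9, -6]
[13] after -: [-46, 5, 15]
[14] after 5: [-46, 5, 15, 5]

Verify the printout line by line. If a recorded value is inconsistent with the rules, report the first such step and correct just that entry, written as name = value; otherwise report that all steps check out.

step 3, top = -42

Recomputing the run from the initial state:
step 1: [6]
step 2: [6, -7]
step 3: [-42]
step 4: [-42, 5]
step 5: [-42, 5, 9]
step 6: [-42, 5, 9, 0]
step 7: [-42, 5, 9]
step 8: [-42, 5, 9, 1]
step 9: [-42, 5, 9, 1, -8]
step 10: [-42, 5, 9, -8]
step 11: [-42, 5, 9, -8, 2]
step 12: [-42, 5, 9, -6]
step 13: [-42, 5, 15]
step 14: [-42, 5, 15, 5]
The first disagreement with the printout is at step 3, where the value should be top = -42.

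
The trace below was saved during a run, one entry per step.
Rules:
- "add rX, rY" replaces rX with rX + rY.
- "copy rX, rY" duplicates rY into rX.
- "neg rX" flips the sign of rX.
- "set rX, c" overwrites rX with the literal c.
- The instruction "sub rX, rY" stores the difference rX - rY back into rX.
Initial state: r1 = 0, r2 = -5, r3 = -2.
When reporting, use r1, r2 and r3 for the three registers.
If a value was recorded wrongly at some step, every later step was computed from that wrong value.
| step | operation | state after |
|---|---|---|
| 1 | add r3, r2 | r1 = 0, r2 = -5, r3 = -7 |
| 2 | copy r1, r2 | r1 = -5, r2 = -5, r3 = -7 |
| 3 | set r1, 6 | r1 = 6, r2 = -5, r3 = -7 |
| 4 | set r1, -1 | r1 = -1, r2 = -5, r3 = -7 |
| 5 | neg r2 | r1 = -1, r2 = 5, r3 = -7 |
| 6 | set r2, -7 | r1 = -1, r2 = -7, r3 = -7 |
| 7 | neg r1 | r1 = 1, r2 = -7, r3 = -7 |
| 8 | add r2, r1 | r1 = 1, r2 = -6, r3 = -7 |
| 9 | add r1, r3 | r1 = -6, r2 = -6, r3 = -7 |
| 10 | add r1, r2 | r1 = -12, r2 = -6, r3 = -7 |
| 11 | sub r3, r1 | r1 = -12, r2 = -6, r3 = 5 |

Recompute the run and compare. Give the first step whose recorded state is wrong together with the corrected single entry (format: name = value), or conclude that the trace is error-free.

1. r3 = -2 + -5 = -7 (exactly as logged)
2. r1 = -5 (same as recorded)
3. r1 = 6 (matches)
4. r1 = -1 (in agreement)
5. r2 = -(-5) = 5 (consistent with the trace)
6. r2 = -7 (verified)
7. r1 = -(-1) = 1 (verified)
8. r2 = -7 + 1 = -6 (agrees with the trace)
9. r1 = 1 + -7 = -6 (same as recorded)
10. r1 = -6 + -6 = -12 (same as recorded)
11. r3 = -7 - -12 = 5 (in agreement)
All steps check out; nothing to correct.

no error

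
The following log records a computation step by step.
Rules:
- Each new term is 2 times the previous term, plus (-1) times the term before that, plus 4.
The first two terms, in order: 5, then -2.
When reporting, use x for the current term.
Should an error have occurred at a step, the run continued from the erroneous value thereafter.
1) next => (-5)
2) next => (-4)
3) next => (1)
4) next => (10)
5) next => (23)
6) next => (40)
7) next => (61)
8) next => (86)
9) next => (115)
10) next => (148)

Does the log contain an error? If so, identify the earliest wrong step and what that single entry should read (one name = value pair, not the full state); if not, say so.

Step 1: x = 2*(-2) + (-1)*(5) + (4) = -5 — in agreement.
Step 2: x = 2*(-5) + (-1)*(-2) + (4) = -4 — checks out.
Step 3: x = 2*(-4) + (-1)*(-5) + (4) = 1 — confirmed correct.
Step 4: x = 2*(1) + (-1)*(-4) + (4) = 10 — no discrepancy.
Step 5: x = 2*(10) + (-1)*(1) + (4) = 23 — exactly as logged.
Step 6: x = 2*(23) + (-1)*(10) + (4) = 40 — matches.
Step 7: x = 2*(40) + (-1)*(23) + (4) = 61 — no discrepancy.
Step 8: x = 2*(61) + (-1)*(40) + (4) = 86 — confirmed correct.
Step 9: x = 2*(86) + (-1)*(61) + (4) = 115 — in agreement.
Step 10: x = 2*(115) + (-1)*(86) + (4) = 148 — matches.
The recomputation confirms every line.

no error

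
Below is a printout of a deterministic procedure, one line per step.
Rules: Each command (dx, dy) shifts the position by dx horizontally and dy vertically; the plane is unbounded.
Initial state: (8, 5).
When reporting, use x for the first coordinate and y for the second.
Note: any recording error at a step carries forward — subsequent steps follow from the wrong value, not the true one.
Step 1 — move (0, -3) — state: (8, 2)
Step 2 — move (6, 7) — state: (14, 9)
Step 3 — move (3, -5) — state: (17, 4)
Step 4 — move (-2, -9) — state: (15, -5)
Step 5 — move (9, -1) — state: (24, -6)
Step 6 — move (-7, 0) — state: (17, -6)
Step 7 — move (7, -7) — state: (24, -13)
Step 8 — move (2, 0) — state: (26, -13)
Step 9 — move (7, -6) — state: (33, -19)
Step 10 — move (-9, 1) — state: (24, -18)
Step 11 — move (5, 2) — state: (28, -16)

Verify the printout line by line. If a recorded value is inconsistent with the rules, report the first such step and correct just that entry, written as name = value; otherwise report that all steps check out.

Recomputing the run from the initial state:
step 1: x = 8, y = 2
step 2: x = 14, y = 9
step 3: x = 17, y = 4
step 4: x = 15, y = -5
step 5: x = 24, y = -6
step 6: x = 17, y = -6
step 7: x = 24, y = -13
step 8: x = 26, y = -13
step 9: x = 33, y = -19
step 10: x = 24, y = -18
step 11: x = 29, y = -16
The first disagreement with the printout is at step 11, where the value should be x = 29.

step 11, x = 29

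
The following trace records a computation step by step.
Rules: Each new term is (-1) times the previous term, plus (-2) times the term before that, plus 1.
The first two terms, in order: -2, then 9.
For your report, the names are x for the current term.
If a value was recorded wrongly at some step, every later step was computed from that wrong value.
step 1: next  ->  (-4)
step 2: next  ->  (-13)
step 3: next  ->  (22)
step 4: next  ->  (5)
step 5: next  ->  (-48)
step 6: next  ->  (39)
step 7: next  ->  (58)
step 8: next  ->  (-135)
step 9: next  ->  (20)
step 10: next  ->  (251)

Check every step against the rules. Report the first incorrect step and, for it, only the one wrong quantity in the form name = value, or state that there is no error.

Recomputing the run from the initial state:
step 1: x = -4
step 2: x = -13
step 3: x = 22
step 4: x = 5
step 5: x = -48
step 6: x = 39
step 7: x = 58
step 8: x = -135
step 9: x = 20
step 10: x = 251
This matches the trace at every step.

no error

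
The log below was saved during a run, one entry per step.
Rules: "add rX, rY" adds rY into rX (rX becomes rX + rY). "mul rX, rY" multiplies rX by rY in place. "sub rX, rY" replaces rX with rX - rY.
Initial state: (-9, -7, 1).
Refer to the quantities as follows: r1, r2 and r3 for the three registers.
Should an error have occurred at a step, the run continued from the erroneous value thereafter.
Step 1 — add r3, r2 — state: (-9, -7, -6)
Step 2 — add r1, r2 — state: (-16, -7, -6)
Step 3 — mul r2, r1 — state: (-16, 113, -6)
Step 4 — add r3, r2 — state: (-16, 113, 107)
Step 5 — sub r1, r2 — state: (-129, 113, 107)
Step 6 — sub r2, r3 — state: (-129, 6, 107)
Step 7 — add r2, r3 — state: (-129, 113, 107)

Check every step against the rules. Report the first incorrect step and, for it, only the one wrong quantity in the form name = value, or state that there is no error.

step 3, r2 = 112

1. r3 = 1 + -7 = -6 (checks out)
2. r1 = -9 + -7 = -16 (consistent with the log)
3. r2 = -7 * -16 = 112 (the entry is off here)
Conclusion: step 3 carries the first error; the entry should be r2 = 112.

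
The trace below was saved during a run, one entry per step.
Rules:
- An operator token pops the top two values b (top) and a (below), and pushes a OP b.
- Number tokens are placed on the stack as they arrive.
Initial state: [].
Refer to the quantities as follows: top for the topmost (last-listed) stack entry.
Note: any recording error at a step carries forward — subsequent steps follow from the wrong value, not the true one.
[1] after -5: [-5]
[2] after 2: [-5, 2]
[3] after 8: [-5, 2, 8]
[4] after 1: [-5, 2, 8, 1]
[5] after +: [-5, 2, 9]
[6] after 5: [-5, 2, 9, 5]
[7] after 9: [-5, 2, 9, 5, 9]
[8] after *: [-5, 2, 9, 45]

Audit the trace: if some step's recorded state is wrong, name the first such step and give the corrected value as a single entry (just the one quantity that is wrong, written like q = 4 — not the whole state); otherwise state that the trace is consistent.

Recomputing the run from the initial state:
step 1: [-5]
step 2: [-5, 2]
step 3: [-5, 2, 8]
step 4: [-5, 2, 8, 1]
step 5: [-5, 2, 9]
step 6: [-5, 2, 9, 5]
step 7: [-5, 2, 9, 5, 9]
step 8: [-5, 2, 9, 45]
This matches the trace at every step.

no error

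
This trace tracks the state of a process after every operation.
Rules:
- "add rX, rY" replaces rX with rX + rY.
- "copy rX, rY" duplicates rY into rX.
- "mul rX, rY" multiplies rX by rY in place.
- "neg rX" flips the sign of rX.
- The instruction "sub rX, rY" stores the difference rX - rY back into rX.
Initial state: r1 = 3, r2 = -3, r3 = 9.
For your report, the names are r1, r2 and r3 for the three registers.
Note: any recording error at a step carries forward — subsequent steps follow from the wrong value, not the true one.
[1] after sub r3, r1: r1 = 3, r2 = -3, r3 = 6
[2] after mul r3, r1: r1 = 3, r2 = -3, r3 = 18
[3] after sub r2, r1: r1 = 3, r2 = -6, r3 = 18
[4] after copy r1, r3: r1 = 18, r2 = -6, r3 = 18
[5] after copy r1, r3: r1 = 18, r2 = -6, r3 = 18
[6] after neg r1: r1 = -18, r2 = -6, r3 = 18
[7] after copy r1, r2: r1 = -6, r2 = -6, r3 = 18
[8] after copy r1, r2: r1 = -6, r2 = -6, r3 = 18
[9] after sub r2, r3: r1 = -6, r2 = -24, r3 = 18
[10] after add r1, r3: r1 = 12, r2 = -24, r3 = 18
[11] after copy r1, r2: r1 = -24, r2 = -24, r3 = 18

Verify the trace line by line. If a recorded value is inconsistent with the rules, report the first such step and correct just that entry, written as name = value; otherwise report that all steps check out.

no error

Recomputing the run from the initial state:
step 1: r1 = 3, r2 = -3, r3 = 6
step 2: r1 = 3, r2 = -3, r3 = 18
step 3: r1 = 3, r2 = -6, r3 = 18
step 4: r1 = 18, r2 = -6, r3 = 18
step 5: r1 = 18, r2 = -6, r3 = 18
step 6: r1 = -18, r2 = -6, r3 = 18
step 7: r1 = -6, r2 = -6, r3 = 18
step 8: r1 = -6, r2 = -6, r3 = 18
step 9: r1 = -6, r2 = -24, r3 = 18
step 10: r1 = 12, r2 = -24, r3 = 18
step 11: r1 = -24, r2 = -24, r3 = 18
This matches the trace at every step.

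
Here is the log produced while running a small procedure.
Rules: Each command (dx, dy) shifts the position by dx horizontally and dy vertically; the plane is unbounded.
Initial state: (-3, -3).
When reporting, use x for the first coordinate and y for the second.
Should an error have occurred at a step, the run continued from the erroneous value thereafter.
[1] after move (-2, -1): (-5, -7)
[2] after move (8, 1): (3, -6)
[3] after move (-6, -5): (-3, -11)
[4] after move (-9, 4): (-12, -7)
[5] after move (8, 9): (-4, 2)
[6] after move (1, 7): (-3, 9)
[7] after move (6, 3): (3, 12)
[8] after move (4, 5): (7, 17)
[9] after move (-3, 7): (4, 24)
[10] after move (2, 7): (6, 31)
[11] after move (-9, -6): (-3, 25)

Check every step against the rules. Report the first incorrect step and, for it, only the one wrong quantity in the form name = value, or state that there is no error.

Recomputing the run from the initial state:
step 1: x = -5, y = -4
step 2: x = 3, y = -3
step 3: x = -3, y = -8
step 4: x = -12, y = -4
step 5: x = -4, y = 5
step 6: x = -3, y = 12
step 7: x = 3, y = 15
step 8: x = 7, y = 20
step 9: x = 4, y = 27
step 10: x = 6, y = 34
step 11: x = -3, y = 28
The first disagreement with the log is at step 1, where the value should be y = -4.

step 1, y = -4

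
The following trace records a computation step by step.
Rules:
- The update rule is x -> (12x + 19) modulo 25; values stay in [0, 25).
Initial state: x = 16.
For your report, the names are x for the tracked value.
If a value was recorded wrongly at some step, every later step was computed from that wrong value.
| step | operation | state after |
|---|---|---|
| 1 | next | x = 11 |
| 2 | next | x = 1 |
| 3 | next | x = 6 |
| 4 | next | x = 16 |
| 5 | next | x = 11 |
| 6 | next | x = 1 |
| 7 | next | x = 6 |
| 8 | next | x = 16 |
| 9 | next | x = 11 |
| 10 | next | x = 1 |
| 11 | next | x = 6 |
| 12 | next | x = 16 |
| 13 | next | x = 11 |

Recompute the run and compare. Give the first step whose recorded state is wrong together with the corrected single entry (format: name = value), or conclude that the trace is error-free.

Recomputing the run from the initial state:
step 1: x = 11
step 2: x = 1
step 3: x = 6
step 4: x = 16
step 5: x = 11
step 6: x = 1
step 7: x = 6
step 8: x = 16
step 9: x = 11
step 10: x = 1
step 11: x = 6
step 12: x = 16
step 13: x = 11
This matches the trace at every step.

no error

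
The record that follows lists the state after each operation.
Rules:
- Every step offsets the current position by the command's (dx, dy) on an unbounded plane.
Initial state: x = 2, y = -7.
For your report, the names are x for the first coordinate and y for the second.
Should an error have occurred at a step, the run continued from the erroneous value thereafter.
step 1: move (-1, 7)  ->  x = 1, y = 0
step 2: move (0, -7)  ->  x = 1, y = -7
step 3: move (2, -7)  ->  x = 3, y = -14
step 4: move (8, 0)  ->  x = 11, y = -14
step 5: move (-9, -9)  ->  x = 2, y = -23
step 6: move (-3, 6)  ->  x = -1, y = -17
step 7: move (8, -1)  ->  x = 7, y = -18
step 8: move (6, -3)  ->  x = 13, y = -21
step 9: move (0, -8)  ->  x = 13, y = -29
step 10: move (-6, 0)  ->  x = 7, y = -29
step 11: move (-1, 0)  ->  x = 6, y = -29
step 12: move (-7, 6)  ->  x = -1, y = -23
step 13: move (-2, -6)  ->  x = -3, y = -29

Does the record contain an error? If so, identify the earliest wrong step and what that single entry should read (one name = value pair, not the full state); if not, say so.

no error

Step 1: x = 2 + (-1) = 1, y = -7 + (7) = 0 — no discrepancy.
Step 2: x = 1 + (0) = 1, y = 0 + (-7) = -7 — checks out.
Step 3: x = 1 + (2) = 3, y = -7 + (-7) = -14 — same as recorded.
Step 4: x = 3 + (8) = 11, y = -14 + (0) = -14 — matches.
Step 5: x = 11 + (-9) = 2, y = -14 + (-9) = -23 — no discrepancy.
Step 6: x = 2 + (-3) = -1, y = -23 + (6) = -17 — agrees with the record.
Step 7: x = -1 + (8) = 7, y = -17 + (-1) = -18 — verified.
Step 8: x = 7 + (6) = 13, y = -18 + (-3) = -21 — in agreement.
Step 9: x = 13 + (0) = 13, y = -21 + (-8) = -29 — same as recorded.
Step 10: x = 13 + (-6) = 7, y = -29 + (0) = -29 — agrees with the record.
Step 11: x = 7 + (-1) = 6, y = -29 + (0) = -29 — checks out.
Step 12: x = 6 + (-7) = -1, y = -29 + (6) = -23 — confirmed correct.
Step 13: x = -1 + (-2) = -3, y = -23 + (-6) = -29 — matches.
Every step is consistent.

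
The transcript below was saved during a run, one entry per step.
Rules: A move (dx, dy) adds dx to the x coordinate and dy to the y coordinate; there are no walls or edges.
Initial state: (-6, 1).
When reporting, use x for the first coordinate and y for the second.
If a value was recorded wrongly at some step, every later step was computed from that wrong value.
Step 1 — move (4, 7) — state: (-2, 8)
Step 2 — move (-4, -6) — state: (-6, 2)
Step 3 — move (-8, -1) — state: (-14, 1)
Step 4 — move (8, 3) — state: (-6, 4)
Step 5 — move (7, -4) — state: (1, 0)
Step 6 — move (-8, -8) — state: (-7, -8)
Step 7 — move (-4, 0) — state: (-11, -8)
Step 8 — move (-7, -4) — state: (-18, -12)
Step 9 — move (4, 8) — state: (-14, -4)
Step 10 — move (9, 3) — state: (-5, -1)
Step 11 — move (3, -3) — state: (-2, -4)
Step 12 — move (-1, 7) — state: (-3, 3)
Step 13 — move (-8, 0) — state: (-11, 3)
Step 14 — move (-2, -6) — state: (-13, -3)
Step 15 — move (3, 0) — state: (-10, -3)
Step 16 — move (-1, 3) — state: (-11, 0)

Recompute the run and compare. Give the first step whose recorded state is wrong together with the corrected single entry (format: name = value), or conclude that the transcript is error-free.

no error

Step 1: x = -6 + (4) = -2, y = 1 + (7) = 8 — verified.
Step 2: x = -2 + (-4) = -6, y = 8 + (-6) = 2 — no discrepancy.
Step 3: x = -6 + (-8) = -14, y = 2 + (-1) = 1 — in agreement.
Step 4: x = -14 + (8) = -6, y = 1 + (3) = 4 — same as recorded.
Step 5: x = -6 + (7) = 1, y = 4 + (-4) = 0 — same as recorded.
Step 6: x = 1 + (-8) = -7, y = 0 + (-8) = -8 — agrees with the transcript.
Step 7: x = -7 + (-4) = -11, y = -8 + (0) = -8 — consistent with the transcript.
Step 8: x = -11 + (-7) = -18, y = -8 + (-4) = -12 — same as recorded.
Step 9: x = -18 + (4) = -14, y = -12 + (8) = -4 — consistent with the transcript.
Step 10: x = -14 + (9) = -5, y = -4 + (3) = -1 — consistent with the transcript.
Step 11: x = -5 + (3) = -2, y = -1 + (-3) = -4 — agrees with the transcript.
Step 12: x = -2 + (-1) = -3, y = -4 + (7) = 3 — consistent with the transcript.
Step 13: x = -3 + (-8) = -11, y = 3 + (0) = 3 — checks out.
Step 14: x = -11 + (-2) = -13, y = 3 + (-6) = -3 — in agreement.
Step 15: x = -13 + (3) = -10, y = -3 + (0) = -3 — checks out.
Step 16: x = -10 + (-1) = -11, y = -3 + (3) = 0 — confirmed correct.
All steps check out; nothing to correct.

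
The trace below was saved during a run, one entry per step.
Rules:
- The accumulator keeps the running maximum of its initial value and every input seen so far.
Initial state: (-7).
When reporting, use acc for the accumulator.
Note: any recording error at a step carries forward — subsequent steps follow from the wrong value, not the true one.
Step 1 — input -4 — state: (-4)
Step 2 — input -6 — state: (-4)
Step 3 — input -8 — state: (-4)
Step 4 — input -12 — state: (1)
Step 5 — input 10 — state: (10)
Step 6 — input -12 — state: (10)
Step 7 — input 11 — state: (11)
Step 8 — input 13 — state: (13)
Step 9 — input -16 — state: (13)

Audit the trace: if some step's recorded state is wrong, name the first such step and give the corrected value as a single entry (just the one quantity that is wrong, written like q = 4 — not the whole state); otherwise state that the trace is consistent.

1. acc = max(-7, -4) = -4 (verified)
2. acc = max(-4, -6) = -4 (same as recorded)
3. acc = max(-4, -8) = -4 (consistent with the trace)
4. acc = max(-4, -12) = -4 (a discrepancy with the trace)
That makes step 4 the first incorrect line — acc = -4 is what it should show.

step 4, acc = -4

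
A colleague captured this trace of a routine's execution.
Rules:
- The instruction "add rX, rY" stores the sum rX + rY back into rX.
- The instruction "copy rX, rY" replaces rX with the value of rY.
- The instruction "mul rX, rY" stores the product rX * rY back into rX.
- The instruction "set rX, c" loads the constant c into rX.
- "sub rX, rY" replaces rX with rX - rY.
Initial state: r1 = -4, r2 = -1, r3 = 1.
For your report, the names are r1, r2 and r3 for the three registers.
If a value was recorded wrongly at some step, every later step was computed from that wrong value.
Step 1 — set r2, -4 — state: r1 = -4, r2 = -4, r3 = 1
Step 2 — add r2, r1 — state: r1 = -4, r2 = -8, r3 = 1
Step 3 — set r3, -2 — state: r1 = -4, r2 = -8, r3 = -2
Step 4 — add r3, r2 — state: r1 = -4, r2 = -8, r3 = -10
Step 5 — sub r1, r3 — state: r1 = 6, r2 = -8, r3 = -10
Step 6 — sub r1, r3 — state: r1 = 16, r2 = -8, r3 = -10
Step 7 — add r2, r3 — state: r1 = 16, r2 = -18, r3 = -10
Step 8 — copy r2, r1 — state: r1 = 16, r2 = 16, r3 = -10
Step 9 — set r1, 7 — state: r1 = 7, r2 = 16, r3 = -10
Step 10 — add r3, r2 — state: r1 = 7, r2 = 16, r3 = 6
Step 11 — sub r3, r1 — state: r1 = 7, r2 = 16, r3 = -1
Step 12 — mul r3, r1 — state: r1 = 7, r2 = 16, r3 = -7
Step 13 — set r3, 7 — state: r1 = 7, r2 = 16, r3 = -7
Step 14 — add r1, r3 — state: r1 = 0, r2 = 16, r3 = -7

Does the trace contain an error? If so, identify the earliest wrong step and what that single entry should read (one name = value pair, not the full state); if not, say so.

step 13, r3 = 7

step 1: r2 = -4 -> checks out
step 2: r2 = -4 + -4 = -8 -> confirmed correct
step 3: r3 = -2 -> checks out
step 4: r3 = -2 + -8 = -10 -> agrees with the trace
step 5: r1 = -4 - -10 = 6 -> same as recorded
step 6: r1 = 6 - -10 = 16 -> verified
step 7: r2 = -8 + -10 = -18 -> verified
step 8: r2 = 16 -> consistent with the trace
step 9: r1 = 7 -> no discrepancy
step 10: r3 = -10 + 16 = 6 -> agrees with the trace
step 11: r3 = 6 - 7 = -1 -> matches
step 12: r3 = -1 * 7 = -7 -> verified
step 13: r3 = 7 -> this is not what the trace shows
So the first discrepancy is step 13, where the right value is r3 = 7.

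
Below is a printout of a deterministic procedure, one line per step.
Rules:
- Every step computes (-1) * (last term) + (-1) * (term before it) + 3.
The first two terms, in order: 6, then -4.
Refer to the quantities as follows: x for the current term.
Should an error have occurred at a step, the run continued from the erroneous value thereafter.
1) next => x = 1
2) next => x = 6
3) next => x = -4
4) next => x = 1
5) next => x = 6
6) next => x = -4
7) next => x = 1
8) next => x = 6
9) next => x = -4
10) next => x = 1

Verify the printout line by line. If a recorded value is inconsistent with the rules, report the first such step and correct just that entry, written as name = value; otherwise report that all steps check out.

no error

1. x = -1*(-4) + (-1)*(6) + (3) = 1 (verified)
2. x = -1*(1) + (-1)*(-4) + (3) = 6 (exactly as logged)
3. x = -1*(6) + (-1)*(1) + (3) = -4 (in agreement)
4. x = -1*(-4) + (-1)*(6) + (3) = 1 (matches)
5. x = -1*(1) + (-1)*(-4) + (3) = 6 (in agreement)
6. x = -1*(6) + (-1)*(1) + (3) = -4 (checks out)
7. x = -1*(-4) + (-1)*(6) + (3) = 1 (no discrepancy)
8. x = -1*(1) + (-1)*(-4) + (3) = 6 (in agreement)
9. x = -1*(6) + (-1)*(1) + (3) = -4 (checks out)
10. x = -1*(-4) + (-1)*(6) + (3) = 1 (checks out)
The whole run recomputes cleanly — no discrepancies.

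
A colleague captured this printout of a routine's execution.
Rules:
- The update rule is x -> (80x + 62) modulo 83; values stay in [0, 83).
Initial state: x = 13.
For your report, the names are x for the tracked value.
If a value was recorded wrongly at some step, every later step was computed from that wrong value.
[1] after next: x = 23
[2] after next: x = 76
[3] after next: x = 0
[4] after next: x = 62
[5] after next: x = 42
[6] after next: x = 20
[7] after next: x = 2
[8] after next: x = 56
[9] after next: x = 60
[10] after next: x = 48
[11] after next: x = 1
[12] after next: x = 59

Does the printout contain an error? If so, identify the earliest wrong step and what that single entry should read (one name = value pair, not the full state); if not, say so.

step 6, x = 19

1. x = (80*13 + 62) mod 83 = 23 (agrees with the printout)
2. x = (80*23 + 62) mod 83 = 76 (same as recorded)
3. x = (80*76 + 62) mod 83 = 0 (confirmed correct)
4. x = (80*0 + 62) mod 83 = 62 (matches)
5. x = (80*62 + 62) mod 83 = 42 (confirmed correct)
6. x = (80*42 + 62) mod 83 = 19 (first mismatch against the printout)
The earliest wrong entry is at step 6: it should read x = 19.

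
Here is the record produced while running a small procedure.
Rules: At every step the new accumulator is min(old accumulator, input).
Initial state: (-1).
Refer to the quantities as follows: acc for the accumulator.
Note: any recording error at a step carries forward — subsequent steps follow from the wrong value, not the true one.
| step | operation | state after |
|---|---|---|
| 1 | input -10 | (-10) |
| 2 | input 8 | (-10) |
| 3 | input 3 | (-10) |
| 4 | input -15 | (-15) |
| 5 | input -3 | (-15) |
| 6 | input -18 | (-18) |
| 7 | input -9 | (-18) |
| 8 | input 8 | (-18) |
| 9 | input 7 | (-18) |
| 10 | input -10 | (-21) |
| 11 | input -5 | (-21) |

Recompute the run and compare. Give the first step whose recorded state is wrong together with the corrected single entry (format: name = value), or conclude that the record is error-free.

step 10, acc = -18

1. acc = min(-1, -10) = -10 (in agreement)
2. acc = min(-10, 8) = -10 (consistent with the record)
3. acc = min(-10, 3) = -10 (agrees with the record)
4. acc = min(-10, -15) = -15 (confirmed correct)
5. acc = min(-15, -3) = -15 (consistent with the record)
6. acc = min(-15, -18) = -18 (consistent with the record)
7. acc = min(-18, -9) = -18 (no discrepancy)
8. acc = min(-18, 8) = -18 (verified)
9. acc = min(-18, 7) = -18 (consistent with the record)
10. acc = min(-18, -10) = -18 (a discrepancy with the record)
Conclusion: step 10 carries the first error; the entry should be acc = -18.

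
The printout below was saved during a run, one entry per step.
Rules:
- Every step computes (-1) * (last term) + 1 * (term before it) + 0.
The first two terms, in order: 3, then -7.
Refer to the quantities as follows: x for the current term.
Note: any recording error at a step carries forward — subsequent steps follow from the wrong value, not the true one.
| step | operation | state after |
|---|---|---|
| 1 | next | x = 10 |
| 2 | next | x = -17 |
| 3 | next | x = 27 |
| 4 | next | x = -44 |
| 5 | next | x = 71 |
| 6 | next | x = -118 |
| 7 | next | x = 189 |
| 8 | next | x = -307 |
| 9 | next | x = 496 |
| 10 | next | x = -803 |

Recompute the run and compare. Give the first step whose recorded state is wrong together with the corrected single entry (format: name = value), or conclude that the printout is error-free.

Recomputing the run from the initial state:
step 1: x = 10
step 2: x = -17
step 3: x = 27
step 4: x = -44
step 5: x = 71
step 6: x = -115
step 7: x = 186
step 8: x = -301
step 9: x = 487
step 10: x = -788
The first disagreement with the printout is at step 6, where the value should be x = -115.

step 6, x = -115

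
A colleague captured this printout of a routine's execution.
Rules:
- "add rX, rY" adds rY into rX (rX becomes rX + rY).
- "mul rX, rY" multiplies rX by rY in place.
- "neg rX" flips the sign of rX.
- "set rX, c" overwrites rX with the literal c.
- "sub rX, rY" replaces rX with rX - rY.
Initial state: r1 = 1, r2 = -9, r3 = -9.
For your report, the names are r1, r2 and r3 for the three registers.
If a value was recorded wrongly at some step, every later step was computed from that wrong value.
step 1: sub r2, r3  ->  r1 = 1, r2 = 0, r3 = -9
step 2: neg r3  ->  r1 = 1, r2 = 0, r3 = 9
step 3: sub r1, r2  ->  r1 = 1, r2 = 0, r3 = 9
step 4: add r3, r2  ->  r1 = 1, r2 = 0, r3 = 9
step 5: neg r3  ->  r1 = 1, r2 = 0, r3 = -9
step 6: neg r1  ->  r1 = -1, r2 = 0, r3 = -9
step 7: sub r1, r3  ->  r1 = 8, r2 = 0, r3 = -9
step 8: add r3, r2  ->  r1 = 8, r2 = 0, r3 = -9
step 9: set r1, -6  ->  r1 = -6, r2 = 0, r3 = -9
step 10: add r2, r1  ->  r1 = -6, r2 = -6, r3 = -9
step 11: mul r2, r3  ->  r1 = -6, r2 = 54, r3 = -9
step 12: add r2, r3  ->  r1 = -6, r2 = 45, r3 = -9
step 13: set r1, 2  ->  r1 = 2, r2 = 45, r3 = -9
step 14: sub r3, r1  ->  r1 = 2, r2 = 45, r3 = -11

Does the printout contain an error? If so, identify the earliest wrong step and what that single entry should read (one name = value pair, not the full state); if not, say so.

no error

Step 1: r2 = -9 - -9 = 0 — agrees with the printout.
Step 2: r3 = -(-9) = 9 — consistent with the printout.
Step 3: r1 = 1 - 0 = 1 — in agreement.
Step 4: r3 = 9 + 0 = 9 — agrees with the printout.
Step 5: r3 = -(9) = -9 — confirmed correct.
Step 6: r1 = -(1) = -1 — verified.
Step 7: r1 = -1 - -9 = 8 — matches.
Step 8: r3 = -9 + 0 = -9 — confirmed correct.
Step 9: r1 = -6 — checks out.
Step 10: r2 = 0 + -6 = -6 — matches.
Step 11: r2 = -6 * -9 = 54 — confirmed correct.
Step 12: r2 = 54 + -9 = 45 — same as recorded.
Step 13: r1 = 2 — no discrepancy.
Step 14: r3 = -9 - 2 = -11 — verified.
No step deviates from the rules.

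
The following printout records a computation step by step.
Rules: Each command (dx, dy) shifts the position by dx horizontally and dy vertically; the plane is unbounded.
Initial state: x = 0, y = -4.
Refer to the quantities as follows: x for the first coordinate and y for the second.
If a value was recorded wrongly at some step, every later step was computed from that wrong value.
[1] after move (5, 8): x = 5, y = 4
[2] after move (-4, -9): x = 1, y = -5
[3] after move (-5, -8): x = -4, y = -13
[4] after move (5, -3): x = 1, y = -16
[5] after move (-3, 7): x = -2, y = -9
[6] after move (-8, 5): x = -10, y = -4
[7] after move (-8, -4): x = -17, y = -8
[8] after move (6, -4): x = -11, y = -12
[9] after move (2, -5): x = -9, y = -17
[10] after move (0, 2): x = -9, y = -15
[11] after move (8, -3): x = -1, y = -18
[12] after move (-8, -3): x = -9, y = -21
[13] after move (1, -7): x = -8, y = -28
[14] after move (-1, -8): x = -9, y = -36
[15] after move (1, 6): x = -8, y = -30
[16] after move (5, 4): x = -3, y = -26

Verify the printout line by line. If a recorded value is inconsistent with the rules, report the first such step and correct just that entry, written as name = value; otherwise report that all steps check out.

1. x = 0 + (5) = 5, y = -4 + (8) = 4 (checks out)
2. x = 5 + (-4) = 1, y = 4 + (-9) = -5 (matches)
3. x = 1 + (-5) = -4, y = -5 + (-8) = -13 (verified)
4. x = -4 + (5) = 1, y = -13 + (-3) = -16 (no discrepancy)
5. x = 1 + (-3) = -2, y = -16 + (7) = -9 (same as recorded)
6. x = -2 + (-8) = -10, y = -9 + (5) = -4 (same as recorded)
7. x = -10 + (-8) = -18, y = -4 + (-4) = -8 (a discrepancy with the printout)
First deviation found at step 7; the corrected entry is x = -18.

step 7, x = -18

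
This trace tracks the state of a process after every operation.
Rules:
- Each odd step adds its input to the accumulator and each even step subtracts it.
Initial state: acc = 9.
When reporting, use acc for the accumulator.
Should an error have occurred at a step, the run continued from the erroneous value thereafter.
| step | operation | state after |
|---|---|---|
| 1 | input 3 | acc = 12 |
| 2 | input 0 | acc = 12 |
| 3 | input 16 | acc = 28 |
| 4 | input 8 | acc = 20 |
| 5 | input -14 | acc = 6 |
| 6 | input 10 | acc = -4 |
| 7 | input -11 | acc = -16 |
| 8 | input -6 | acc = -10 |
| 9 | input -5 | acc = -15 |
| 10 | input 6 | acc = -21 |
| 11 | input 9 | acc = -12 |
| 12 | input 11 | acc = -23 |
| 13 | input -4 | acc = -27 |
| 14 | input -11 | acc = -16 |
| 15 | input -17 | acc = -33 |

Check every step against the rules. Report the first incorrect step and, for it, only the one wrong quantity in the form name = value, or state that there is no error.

step 7, acc = -15

Step 1: acc = 9 + 3 = 12 — consistent with the trace.
Step 2: acc = 12 - 0 = 12 — confirmed correct.
Step 3: acc = 12 + 16 = 28 — exactly as logged.
Step 4: acc = 28 - 8 = 20 — confirmed correct.
Step 5: acc = 20 + -14 = 6 — same as recorded.
Step 6: acc = 6 - 10 = -4 — same as recorded.
Step 7: acc = -4 + -11 = -15 — this is not what the trace shows.
So the first discrepancy is step 7, where the right value is acc = -15.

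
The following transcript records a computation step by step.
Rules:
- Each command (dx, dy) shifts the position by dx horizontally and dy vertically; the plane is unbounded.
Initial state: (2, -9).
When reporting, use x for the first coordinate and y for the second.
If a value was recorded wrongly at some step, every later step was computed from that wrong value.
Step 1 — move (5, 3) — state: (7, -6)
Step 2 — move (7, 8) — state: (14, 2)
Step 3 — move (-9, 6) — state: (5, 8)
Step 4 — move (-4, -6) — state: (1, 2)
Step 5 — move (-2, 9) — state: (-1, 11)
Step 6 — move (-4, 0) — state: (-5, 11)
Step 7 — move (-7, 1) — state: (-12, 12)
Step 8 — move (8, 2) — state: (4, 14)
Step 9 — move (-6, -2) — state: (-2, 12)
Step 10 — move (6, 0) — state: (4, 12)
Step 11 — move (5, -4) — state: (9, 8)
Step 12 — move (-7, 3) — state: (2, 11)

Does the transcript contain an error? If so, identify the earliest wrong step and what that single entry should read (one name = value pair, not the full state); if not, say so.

step 8, x = -4

Recomputing the run from the initial state:
step 1: x = 7, y = -6
step 2: x = 14, y = 2
step 3: x = 5, y = 8
step 4: x = 1, y = 2
step 5: x = -1, y = 11
step 6: x = -5, y = 11
step 7: x = -12, y = 12
step 8: x = -4, y = 14
step 9: x = -10, y = 12
step 10: x = -4, y = 12
step 11: x = 1, y = 8
step 12: x = -6, y = 11
The first disagreement with the transcript is at step 8, where the value should be x = -4.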